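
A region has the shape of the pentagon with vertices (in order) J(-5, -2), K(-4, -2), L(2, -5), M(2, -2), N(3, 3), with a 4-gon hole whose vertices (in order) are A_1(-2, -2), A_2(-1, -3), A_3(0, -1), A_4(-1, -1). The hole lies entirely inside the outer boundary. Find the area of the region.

Outer boundary:
Apply the shoelace (surveyor's) formula: 2A = Σ (x_i·y_{i+1} − x_{i+1}·y_i), indices taken mod 5.
Σ = (2) + (24) + (6) + (12) + (9) = 53
Area = |Σ|/2 = 26.5.
Hole:
Σ = (4) + (1) + (-1) + (0) = 4
Area = |Σ|/2 = 2.
Net area = 26.5 − 2 = 24.5.

24.5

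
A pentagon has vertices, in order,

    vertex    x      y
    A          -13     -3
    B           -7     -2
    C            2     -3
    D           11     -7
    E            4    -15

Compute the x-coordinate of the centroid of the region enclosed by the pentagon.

Apply Gauss's area formula. First the cross-terms c_i = x_i·y_{i+1} − x_{i+1}·y_i:
  5, 25, 19, -137, -207  ⇒  2A = -295, A = -147.5.
Then Σ (x_i + x_{i+1})·c_i = -170, so x̄ = -170 / (6·(-147.5)) = 34/177.

34/177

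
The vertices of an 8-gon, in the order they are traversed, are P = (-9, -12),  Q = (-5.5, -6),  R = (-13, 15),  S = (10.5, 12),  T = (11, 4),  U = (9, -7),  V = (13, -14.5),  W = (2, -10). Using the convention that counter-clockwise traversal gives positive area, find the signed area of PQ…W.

Apply the shoelace formula: 2A = Σ (x_i·y_{i+1} − x_{i+1}·y_i), indices taken mod 8.
Σ = (-12) + (-160.5) + (-313.5) + (-90) + (-113) + (-39.5) + (-101) + (-114) = -943.5
Signed area = Σ/2 = -471.75 (negative ⇒ clockwise traversal).

-471.75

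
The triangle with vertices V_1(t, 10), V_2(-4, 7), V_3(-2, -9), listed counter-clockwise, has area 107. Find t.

9

Write out the shoelace sum; only the two edges meeting at V_1 involve t:
2·Area = [((-2)·10 − t·(-9)) + (t·7 − (-4)·10)] + 50
       = 16·t + 70 = 214
⇒ t = 9.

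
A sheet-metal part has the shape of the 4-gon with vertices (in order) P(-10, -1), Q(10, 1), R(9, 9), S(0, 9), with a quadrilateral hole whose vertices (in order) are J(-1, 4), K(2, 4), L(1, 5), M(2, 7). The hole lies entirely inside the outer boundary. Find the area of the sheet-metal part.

123

Outer boundary:
Apply the shoelace formula: 2A = Σ (x_i·y_{i+1} − x_{i+1}·y_i), indices taken mod 4.
P→Q: (-10)(1) − (10)(-1) = 0
Q→R: (10)(9) − (9)(1) = 81
R→S: (9)(9) − (0)(9) = 81
S→P: (0)(-1) − (-10)(9) = 90
Σ = 252
Area = |Σ|/2 = 126.
Hole:
Cross-terms: -12, 6, -3, 15  ⇒  Σ = 6
Area = |Σ|/2 = 3.
Net area = 126 − 3 = 123.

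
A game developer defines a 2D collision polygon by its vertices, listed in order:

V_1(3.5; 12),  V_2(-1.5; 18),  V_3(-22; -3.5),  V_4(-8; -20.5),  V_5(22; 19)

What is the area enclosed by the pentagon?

Apply the surveyor's formula: 2A = Σ (x_i·y_{i+1} − x_{i+1}·y_i), indices taken mod 5.
Σ = (81) + (401.25) + (423) + (299) + (197.5) = 1401.75
Area = |Σ|/2 = 700.875.

700.875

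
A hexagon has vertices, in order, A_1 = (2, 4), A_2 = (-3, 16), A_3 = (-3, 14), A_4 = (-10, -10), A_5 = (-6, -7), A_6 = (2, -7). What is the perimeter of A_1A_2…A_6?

64

|A_1A_2| = √((-5)² + (12)²) = √169 = 13
|A_2A_3| = √((0)² + (-2)²) = √4 = 2
|A_3A_4| = √((-7)² + (-24)²) = √625 = 25
|A_4A_5| = √((4)² + (3)²) = √25 = 5
|A_5A_6| = √((8)² + (0)²) = √64 = 8
|A_6A_1| = √((0)² + (11)²) = √121 = 11
Perimeter = 13 + 2 + 25 + 5 + 8 + 11 = 64.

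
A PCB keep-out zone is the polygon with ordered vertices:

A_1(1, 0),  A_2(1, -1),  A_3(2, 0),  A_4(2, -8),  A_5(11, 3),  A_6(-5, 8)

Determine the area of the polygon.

Cross-terms: -1, 2, -16, 94, 103, -8  ⇒  Σ = 174
Area = |Σ|/2 = 87.

87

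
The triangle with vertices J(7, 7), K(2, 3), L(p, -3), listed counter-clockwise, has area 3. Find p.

-4

The doubled signed area Σ (x_i y_{i+1} − x_{i+1} y_i) is linear in p.
With p=0 it equals 22; the coefficient of p is 4 (from the two edges through L).
So 4·p + 22 = 2·3 = 6 ⇒ p = -4.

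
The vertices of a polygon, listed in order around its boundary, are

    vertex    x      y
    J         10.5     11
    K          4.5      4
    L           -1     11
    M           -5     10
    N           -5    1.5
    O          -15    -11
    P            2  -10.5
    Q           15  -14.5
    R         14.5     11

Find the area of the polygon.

Σ = (-7.5) + (53.5) + (45) + (42.5) + (77.5) + (179.5) + (128.5) + (375.25) + (44) = 938.25
Area = |Σ|/2 = 469.125.

469.125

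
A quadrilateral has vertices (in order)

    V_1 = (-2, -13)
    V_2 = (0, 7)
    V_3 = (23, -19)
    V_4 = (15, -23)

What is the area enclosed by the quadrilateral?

330

V_1→V_2: (-2)(7) − (0)(-13) = -14
V_2→V_3: (0)(-19) − (23)(7) = -161
V_3→V_4: (23)(-23) − (15)(-19) = -244
V_4→V_1: (15)(-13) − (-2)(-23) = -241
Σ = -660
Area = |Σ|/2 = 330.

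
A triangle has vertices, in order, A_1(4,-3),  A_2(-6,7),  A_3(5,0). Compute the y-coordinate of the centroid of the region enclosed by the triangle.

4/3

Apply the shoelace (surveyor's) formula. First the cross-terms c_i = x_i·y_{i+1} − x_{i+1}·y_i:
  10, -35, -15  ⇒  2A = -40, A = -20.
Then Σ (y_i + y_{i+1})·c_i = -160, so ȳ = -160 / (6·(-20)) = 4/3.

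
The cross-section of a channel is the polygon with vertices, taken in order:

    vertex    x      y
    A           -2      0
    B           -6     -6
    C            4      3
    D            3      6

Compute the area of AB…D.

Σ = (12) + (6) + (15) + (12) = 45
Area = |Σ|/2 = 22.5.

22.5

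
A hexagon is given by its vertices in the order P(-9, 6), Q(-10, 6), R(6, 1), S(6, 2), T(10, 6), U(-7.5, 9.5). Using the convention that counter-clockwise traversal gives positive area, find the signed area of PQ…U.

Apply the shoelace formula: 2A = Σ (x_i·y_{i+1} − x_{i+1}·y_i), indices taken mod 6.
Σ = (6) + (-46) + (6) + (16) + (140) + (40.5) = 162.5
Signed area = Σ/2 = 81.25 (positive ⇒ counter-clockwise traversal).

81.25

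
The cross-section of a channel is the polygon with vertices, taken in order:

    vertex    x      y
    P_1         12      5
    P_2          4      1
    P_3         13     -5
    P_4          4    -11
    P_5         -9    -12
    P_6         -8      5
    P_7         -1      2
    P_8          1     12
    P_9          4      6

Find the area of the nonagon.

Apply the surveyor's formula: 2A = Σ (x_i·y_{i+1} − x_{i+1}·y_i), indices taken mod 9.
Σ = (-8) + (-33) + (-123) + (-147) + (-141) + (-11) + (-14) + (-42) + (-52) = -571
Area = |Σ|/2 = 285.5.

285.5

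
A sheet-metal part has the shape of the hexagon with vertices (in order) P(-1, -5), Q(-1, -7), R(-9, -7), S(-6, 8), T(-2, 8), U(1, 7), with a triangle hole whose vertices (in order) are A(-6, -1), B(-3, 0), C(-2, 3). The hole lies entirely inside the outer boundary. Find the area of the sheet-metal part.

Outer boundary:
Σ = (2) + (-56) + (-114) + (-32) + (-22) + (2) = -220
Area = |Σ|/2 = 110.
Hole:
Σ = (-3) + (-9) + (20) = 8
Area = |Σ|/2 = 4.
Net area = 110 − 4 = 106.

106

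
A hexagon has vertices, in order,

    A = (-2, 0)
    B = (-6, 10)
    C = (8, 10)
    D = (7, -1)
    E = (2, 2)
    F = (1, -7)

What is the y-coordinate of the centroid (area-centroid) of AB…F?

Apply Gauss's area formula. First the cross-terms c_i = x_i·y_{i+1} − x_{i+1}·y_i:
  -20, -140, -78, 16, -16, -14  ⇒  2A = -252, A = -126.
Then Σ (y_i + y_{i+1})·c_i = -3508, so ȳ = -3508 / (6·(-126)) = 877/189.

877/189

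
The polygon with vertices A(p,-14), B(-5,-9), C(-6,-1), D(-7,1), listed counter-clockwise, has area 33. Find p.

-10

Write out the shoelace sum; only the two edges meeting at A involve p:
2·Area = [((-7)·(-14) − p·1) + (p·(-9) − (-5)·(-14))] + -62
       = -10·p + -34 = 66
⇒ p = -10.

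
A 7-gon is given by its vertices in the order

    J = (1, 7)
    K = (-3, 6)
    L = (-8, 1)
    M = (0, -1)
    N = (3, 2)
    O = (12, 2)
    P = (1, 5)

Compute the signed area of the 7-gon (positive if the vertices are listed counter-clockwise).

Apply Gauss's area formula: 2A = Σ (x_i·y_{i+1} − x_{i+1}·y_i), indices taken mod 7.
J→K: (1)(6) − (-3)(7) = 27
K→L: (-3)(1) − (-8)(6) = 45
L→M: (-8)(-1) − (0)(1) = 8
M→N: (0)(2) − (3)(-1) = 3
N→O: (3)(2) − (12)(2) = -18
O→P: (12)(5) − (1)(2) = 58
P→J: (1)(7) − (1)(5) = 2
Σ = 125
Signed area = Σ/2 = 62.5 (positive ⇒ counter-clockwise traversal).

62.5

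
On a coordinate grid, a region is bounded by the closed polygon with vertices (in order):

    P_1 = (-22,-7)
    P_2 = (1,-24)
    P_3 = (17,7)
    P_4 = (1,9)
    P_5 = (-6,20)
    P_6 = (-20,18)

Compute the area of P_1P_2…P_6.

Σ = (535) + (415) + (146) + (74) + (292) + (536) = 1998
Area = |Σ|/2 = 999.

999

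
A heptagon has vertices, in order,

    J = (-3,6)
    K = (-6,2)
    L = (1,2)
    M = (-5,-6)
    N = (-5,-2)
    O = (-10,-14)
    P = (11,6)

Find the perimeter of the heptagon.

82

|JK| = √((-3)² + (-4)²) = √25 = 5
|KL| = √((7)² + (0)²) = √49 = 7
|LM| = √((-6)² + (-8)²) = √100 = 10
|MN| = √((0)² + (4)²) = √16 = 4
|NO| = √((-5)² + (-12)²) = √169 = 13
|OP| = √((21)² + (20)²) = √841 = 29
|PJ| = √((-14)² + (0)²) = √196 = 14
Perimeter = 5 + 7 + 10 + 4 + 13 + 29 + 14 = 82.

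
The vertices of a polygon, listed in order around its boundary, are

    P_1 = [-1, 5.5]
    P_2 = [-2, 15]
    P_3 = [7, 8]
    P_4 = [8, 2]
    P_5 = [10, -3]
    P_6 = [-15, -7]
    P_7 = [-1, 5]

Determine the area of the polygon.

208.25

Σ = (-4) + (-121) + (-50) + (-44) + (-115) + (-82) + (-0.5) = -416.5
Area = |Σ|/2 = 208.25.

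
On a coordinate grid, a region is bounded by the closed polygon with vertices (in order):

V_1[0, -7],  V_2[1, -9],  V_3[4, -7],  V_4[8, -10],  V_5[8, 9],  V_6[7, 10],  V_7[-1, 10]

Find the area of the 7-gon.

Apply the shoelace formula: 2A = Σ (x_i·y_{i+1} − x_{i+1}·y_i), indices taken mod 7.
V_1→V_2: (0)(-9) − (1)(-7) = 7
V_2→V_3: (1)(-7) − (4)(-9) = 29
V_3→V_4: (4)(-10) − (8)(-7) = 16
V_4→V_5: (8)(9) − (8)(-10) = 152
V_5→V_6: (8)(10) − (7)(9) = 17
V_6→V_7: (7)(10) − (-1)(10) = 80
V_7→V_1: (-1)(-7) − (0)(10) = 7
Σ = 308
Area = |Σ|/2 = 154.

154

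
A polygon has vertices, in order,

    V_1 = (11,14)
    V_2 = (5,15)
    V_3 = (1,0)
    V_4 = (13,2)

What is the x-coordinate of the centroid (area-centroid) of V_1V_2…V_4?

Apply the shoelace formula. First the cross-terms c_i = x_i·y_{i+1} − x_{i+1}·y_i:
  95, -15, 2, 160  ⇒  2A = 242, A = 121.
Then Σ (x_i + x_{i+1})·c_i = 5298, so x̄ = 5298 / (6·121) = 883/121.

883/121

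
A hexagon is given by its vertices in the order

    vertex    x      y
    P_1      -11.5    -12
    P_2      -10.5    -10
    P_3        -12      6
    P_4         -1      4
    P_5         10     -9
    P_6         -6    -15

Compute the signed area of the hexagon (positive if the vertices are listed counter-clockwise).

P_1→P_2: (-11.5)(-10) − (-10.5)(-12) = -11
P_2→P_3: (-10.5)(6) − (-12)(-10) = -183
P_3→P_4: (-12)(4) − (-1)(6) = -42
P_4→P_5: (-1)(-9) − (10)(4) = -31
P_5→P_6: (10)(-15) − (-6)(-9) = -204
P_6→P_1: (-6)(-12) − (-11.5)(-15) = -100.5
Σ = -571.5
Signed area = Σ/2 = -285.75 (negative ⇒ clockwise traversal).

-285.75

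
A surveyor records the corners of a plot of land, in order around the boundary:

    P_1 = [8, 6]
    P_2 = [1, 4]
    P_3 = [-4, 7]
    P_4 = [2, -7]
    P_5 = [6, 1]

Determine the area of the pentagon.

67.5

Apply the surveyor's formula: 2A = Σ (x_i·y_{i+1} − x_{i+1}·y_i), indices taken mod 5.
P_1→P_2: (8)(4) − (1)(6) = 26
P_2→P_3: (1)(7) − (-4)(4) = 23
P_3→P_4: (-4)(-7) − (2)(7) = 14
P_4→P_5: (2)(1) − (6)(-7) = 44
P_5→P_1: (6)(6) − (8)(1) = 28
Σ = 135
Area = |Σ|/2 = 67.5.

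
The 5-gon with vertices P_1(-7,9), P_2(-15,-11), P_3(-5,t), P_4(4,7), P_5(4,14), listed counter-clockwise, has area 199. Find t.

Write out the shoelace sum; only the two edges meeting at P_3 involve t:
2·Area = [((-15)·t − (-5)·(-11)) + ((-5)·7 − 4·t)] + 374
       = -19·t + 284 = 398
⇒ t = -6.

-6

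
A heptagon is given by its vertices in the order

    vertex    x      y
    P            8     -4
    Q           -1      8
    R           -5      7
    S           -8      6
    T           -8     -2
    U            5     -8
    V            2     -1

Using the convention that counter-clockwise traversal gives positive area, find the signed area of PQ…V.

Apply the shoelace formula: 2A = Σ (x_i·y_{i+1} − x_{i+1}·y_i), indices taken mod 7.
Σ = (60) + (33) + (26) + (64) + (74) + (11) + (0) = 268
Signed area = Σ/2 = 134 (positive ⇒ counter-clockwise traversal).

134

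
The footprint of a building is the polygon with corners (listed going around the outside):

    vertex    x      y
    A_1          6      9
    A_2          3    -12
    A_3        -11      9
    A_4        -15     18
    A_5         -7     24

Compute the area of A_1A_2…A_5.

354

Apply the surveyor's formula: 2A = Σ (x_i·y_{i+1} − x_{i+1}·y_i), indices taken mod 5.
Cross-terms: -99, -105, -63, -234, -207  ⇒  Σ = -708
Area = |Σ|/2 = 354.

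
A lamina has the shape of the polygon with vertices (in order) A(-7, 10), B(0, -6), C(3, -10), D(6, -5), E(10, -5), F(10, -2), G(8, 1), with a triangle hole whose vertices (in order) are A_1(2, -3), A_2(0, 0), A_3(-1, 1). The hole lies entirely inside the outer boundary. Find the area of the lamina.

Outer boundary:
Apply the shoelace formula: 2A = Σ (x_i·y_{i+1} − x_{i+1}·y_i), indices taken mod 7.
Cross-terms: 42, 18, 45, 20, 30, 26, 87  ⇒  Σ = 268
Area = |Σ|/2 = 134.
Hole:
A_1→A_2: (2)(0) − (0)(-3) = 0
A_2→A_3: (0)(1) − (-1)(0) = 0
A_3→A_1: (-1)(-3) − (2)(1) = 1
Σ = 1
Area = |Σ|/2 = 0.5.
Net area = 134 − 0.5 = 133.5.

133.5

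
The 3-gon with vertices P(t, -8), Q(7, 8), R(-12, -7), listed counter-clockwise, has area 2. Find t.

-13

The doubled signed area Σ (x_i y_{i+1} − x_{i+1} y_i) is linear in t.
With t=0 it equals 199; the coefficient of t is 15 (from the two edges through P).
So 15·t + 199 = 2·2 = 4 ⇒ t = -13.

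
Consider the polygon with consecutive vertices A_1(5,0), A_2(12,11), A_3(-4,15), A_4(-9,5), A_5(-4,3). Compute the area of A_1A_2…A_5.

186

Apply the shoelace formula: 2A = Σ (x_i·y_{i+1} − x_{i+1}·y_i), indices taken mod 5.
A_1→A_2: (5)(11) − (12)(0) = 55
A_2→A_3: (12)(15) − (-4)(11) = 224
A_3→A_4: (-4)(5) − (-9)(15) = 115
A_4→A_5: (-9)(3) − (-4)(5) = -7
A_5→A_1: (-4)(0) − (5)(3) = -15
Σ = 372
Area = |Σ|/2 = 186.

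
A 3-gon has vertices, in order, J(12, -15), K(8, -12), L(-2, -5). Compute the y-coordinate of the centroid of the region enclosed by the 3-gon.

-32/3

Apply the shoelace formula. First the cross-terms c_i = x_i·y_{i+1} − x_{i+1}·y_i:
  -24, -64, 90  ⇒  2A = 2, A = 1.
Then Σ (y_i + y_{i+1})·c_i = -64, so ȳ = -64 / (6·1) = -32/3.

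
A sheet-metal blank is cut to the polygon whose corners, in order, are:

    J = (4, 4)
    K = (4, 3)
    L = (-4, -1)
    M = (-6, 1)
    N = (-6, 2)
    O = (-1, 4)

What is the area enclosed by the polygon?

27

Apply the surveyor's formula: 2A = Σ (x_i·y_{i+1} − x_{i+1}·y_i), indices taken mod 6.
J→K: (4)(3) − (4)(4) = -4
K→L: (4)(-1) − (-4)(3) = 8
L→M: (-4)(1) − (-6)(-1) = -10
M→N: (-6)(2) − (-6)(1) = -6
N→O: (-6)(4) − (-1)(2) = -22
O→J: (-1)(4) − (4)(4) = -20
Σ = -54
Area = |Σ|/2 = 27.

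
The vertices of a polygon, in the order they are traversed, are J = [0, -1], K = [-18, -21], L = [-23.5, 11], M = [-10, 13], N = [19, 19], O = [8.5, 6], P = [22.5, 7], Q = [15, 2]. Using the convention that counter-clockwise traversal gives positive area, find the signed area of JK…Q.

-770

Cross-terms: -18, -691.5, -195.5, -437, -47.5, -75.5, -60, -15  ⇒  Σ = -1540
Signed area = Σ/2 = -770 (negative ⇒ clockwise traversal).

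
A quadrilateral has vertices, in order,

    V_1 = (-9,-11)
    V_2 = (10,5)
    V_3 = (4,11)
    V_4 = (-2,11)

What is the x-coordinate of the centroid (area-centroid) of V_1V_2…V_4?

Apply the surveyor's formula. First the cross-terms c_i = x_i·y_{i+1} − x_{i+1}·y_i:
  65, 90, 66, 121  ⇒  2A = 342, A = 171.
Then Σ (x_i + x_{i+1})·c_i = 126, so x̄ = 126 / (6·171) = 7/57.

7/57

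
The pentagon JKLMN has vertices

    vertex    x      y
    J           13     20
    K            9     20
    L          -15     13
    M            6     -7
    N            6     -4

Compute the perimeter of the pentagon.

86

|JK| = √((-4)² + (0)²) = √16 = 4
|KL| = √((-24)² + (-7)²) = √625 = 25
|LM| = √((21)² + (-20)²) = √841 = 29
|MN| = √((0)² + (3)²) = √9 = 3
|NJ| = √((7)² + (24)²) = √625 = 25
Perimeter = 4 + 25 + 29 + 3 + 25 = 86.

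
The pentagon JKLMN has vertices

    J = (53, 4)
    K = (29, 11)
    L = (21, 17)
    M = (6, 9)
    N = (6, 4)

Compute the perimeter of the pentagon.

|JK| = √((-24)² + (7)²) = √625 = 25
|KL| = √((-8)² + (6)²) = √100 = 10
|LM| = √((-15)² + (-8)²) = √289 = 17
|MN| = √((0)² + (-5)²) = √25 = 5
|NJ| = √((47)² + (0)²) = √2209 = 47
Perimeter = 25 + 10 + 17 + 5 + 47 = 104.

104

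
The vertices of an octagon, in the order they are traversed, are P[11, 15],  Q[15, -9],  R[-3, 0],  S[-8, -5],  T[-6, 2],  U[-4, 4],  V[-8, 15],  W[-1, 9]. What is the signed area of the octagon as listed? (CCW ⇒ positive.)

-298.5

Σ = (-324) + (-27) + (15) + (-46) + (-16) + (-28) + (-57) + (-114) = -597
Signed area = Σ/2 = -298.5 (negative ⇒ clockwise traversal).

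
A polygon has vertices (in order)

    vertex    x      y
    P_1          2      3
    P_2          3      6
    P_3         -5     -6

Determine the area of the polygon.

Apply the shoelace formula: 2A = Σ (x_i·y_{i+1} − x_{i+1}·y_i), indices taken mod 3.
Cross-terms: 3, 12, -3  ⇒  Σ = 12
Area = |Σ|/2 = 6.

6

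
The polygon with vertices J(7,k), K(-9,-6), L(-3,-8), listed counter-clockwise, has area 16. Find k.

-6

The doubled signed area Σ (x_i y_{i+1} − x_{i+1} y_i) is linear in k.
With k=0 it equals 68; the coefficient of k is 6 (from the two edges through J).
So 6·k + 68 = 2·16 = 32 ⇒ k = -6.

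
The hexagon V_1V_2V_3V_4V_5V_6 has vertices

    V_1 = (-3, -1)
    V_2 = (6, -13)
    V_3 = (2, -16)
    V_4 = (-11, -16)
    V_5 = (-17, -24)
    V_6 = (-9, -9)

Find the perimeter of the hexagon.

|V_1V_2| = √((9)² + (-12)²) = √225 = 15
|V_2V_3| = √((-4)² + (-3)²) = √25 = 5
|V_3V_4| = √((-13)² + (0)²) = √169 = 13
|V_4V_5| = √((-6)² + (-8)²) = √100 = 10
|V_5V_6| = √((8)² + (15)²) = √289 = 17
|V_6V_1| = √((6)² + (8)²) = √100 = 10
Perimeter = 15 + 5 + 13 + 10 + 17 + 10 = 70.

70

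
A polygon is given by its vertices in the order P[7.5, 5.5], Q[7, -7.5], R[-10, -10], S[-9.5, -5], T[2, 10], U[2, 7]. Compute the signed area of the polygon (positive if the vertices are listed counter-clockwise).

-208.625

Apply the surveyor's formula: 2A = Σ (x_i·y_{i+1} − x_{i+1}·y_i), indices taken mod 6.
P→Q: (7.5)(-7.5) − (7)(5.5) = -94.75
Q→R: (7)(-10) − (-10)(-7.5) = -145
R→S: (-10)(-5) − (-9.5)(-10) = -45
S→T: (-9.5)(10) − (2)(-5) = -85
T→U: (2)(7) − (2)(10) = -6
U→P: (2)(5.5) − (7.5)(7) = -41.5
Σ = -417.25
Signed area = Σ/2 = -208.625 (negative ⇒ clockwise traversal).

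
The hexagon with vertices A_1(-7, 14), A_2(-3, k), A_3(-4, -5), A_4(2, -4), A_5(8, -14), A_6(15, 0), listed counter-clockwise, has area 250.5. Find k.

2

The doubled signed area Σ (x_i y_{i+1} − x_{i+1} y_i) is linear in k.
With k=0 it equals 507; the coefficient of k is -3 (from the two edges through A_2).
So -3·k + 507 = 2·250.5 = 501 ⇒ k = 2.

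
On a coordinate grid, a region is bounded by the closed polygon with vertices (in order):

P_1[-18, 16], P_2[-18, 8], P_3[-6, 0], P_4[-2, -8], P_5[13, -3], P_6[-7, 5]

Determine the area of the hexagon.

Apply the surveyor's formula: 2A = Σ (x_i·y_{i+1} − x_{i+1}·y_i), indices taken mod 6.
Σ = (144) + (48) + (48) + (110) + (44) + (-22) = 372
Area = |Σ|/2 = 186.

186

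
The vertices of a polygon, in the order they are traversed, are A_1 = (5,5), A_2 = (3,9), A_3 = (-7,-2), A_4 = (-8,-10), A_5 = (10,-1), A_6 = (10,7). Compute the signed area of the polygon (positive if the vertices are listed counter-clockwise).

Apply the shoelace formula: 2A = Σ (x_i·y_{i+1} − x_{i+1}·y_i), indices taken mod 6.
Σ = (30) + (57) + (54) + (108) + (80) + (15) = 344
Signed area = Σ/2 = 172 (positive ⇒ counter-clockwise traversal).

172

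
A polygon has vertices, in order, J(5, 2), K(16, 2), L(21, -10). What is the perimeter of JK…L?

|JK| = √((11)² + (0)²) = √121 = 11
|KL| = √((5)² + (-12)²) = √169 = 13
|LJ| = √((-16)² + (12)²) = √400 = 20
Perimeter = 11 + 13 + 20 = 44.

44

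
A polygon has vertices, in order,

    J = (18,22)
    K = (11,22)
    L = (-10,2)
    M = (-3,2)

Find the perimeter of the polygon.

|JK| = √((-7)² + (0)²) = √49 = 7
|KL| = √((-21)² + (-20)²) = √841 = 29
|LM| = √((7)² + (0)²) = √49 = 7
|MJ| = √((21)² + (20)²) = √841 = 29
Perimeter = 7 + 29 + 7 + 29 = 72.

72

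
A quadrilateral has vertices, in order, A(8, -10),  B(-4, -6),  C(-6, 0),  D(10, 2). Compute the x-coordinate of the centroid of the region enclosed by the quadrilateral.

76/27

Apply Gauss's area formula. First the cross-terms c_i = x_i·y_{i+1} − x_{i+1}·y_i:
  -88, -36, -12, -116  ⇒  2A = -252, A = -126.
Then Σ (x_i + x_{i+1})·c_i = -2128, so x̄ = -2128 / (6·(-126)) = 76/27.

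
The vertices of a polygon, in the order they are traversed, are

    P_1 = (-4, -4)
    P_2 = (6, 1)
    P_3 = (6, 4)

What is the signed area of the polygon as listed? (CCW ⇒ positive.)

15

Apply Gauss's area formula: 2A = Σ (x_i·y_{i+1} − x_{i+1}·y_i), indices taken mod 3.
P_1→P_2: (-4)(1) − (6)(-4) = 20
P_2→P_3: (6)(4) − (6)(1) = 18
P_3→P_1: (6)(-4) − (-4)(4) = -8
Σ = 30
Signed area = Σ/2 = 15 (positive ⇒ counter-clockwise traversal).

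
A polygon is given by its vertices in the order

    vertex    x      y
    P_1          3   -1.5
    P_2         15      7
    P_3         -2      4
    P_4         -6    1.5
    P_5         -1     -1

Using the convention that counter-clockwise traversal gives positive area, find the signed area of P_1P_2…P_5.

Apply the surveyor's formula: 2A = Σ (x_i·y_{i+1} − x_{i+1}·y_i), indices taken mod 5.
P_1→P_2: (3)(7) − (15)(-1.5) = 43.5
P_2→P_3: (15)(4) − (-2)(7) = 74
P_3→P_4: (-2)(1.5) − (-6)(4) = 21
P_4→P_5: (-6)(-1) − (-1)(1.5) = 7.5
P_5→P_1: (-1)(-1.5) − (3)(-1) = 4.5
Σ = 150.5
Signed area = Σ/2 = 75.25 (positive ⇒ counter-clockwise traversal).

75.25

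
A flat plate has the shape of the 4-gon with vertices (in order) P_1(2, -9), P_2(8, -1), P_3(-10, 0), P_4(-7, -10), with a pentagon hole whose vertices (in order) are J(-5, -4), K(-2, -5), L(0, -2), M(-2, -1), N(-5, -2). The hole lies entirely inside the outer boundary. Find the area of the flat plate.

108.5

Outer boundary:
Σ = (70) + (-10) + (100) + (83) = 243
Area = |Σ|/2 = 121.5.
Hole:
Apply the shoelace (surveyor's) formula: 2A = Σ (x_i·y_{i+1} − x_{i+1}·y_i), indices taken mod 5.
Σ = (17) + (4) + (-4) + (-1) + (10) = 26
Area = |Σ|/2 = 13.
Net area = 121.5 − 13 = 108.5.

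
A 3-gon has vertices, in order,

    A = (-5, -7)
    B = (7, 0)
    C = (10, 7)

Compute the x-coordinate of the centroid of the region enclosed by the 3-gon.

4

Apply the shoelace formula. First the cross-terms c_i = x_i·y_{i+1} − x_{i+1}·y_i:
  49, 49, -35  ⇒  2A = 63, A = 31.5.
Then Σ (x_i + x_{i+1})·c_i = 756, so x̄ = 756 / (6·31.5) = 4.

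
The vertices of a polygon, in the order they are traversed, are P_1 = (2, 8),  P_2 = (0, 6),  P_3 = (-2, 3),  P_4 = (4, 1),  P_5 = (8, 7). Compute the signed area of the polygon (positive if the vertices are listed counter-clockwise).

40

Σ = (12) + (12) + (-14) + (20) + (50) = 80
Signed area = Σ/2 = 40 (positive ⇒ counter-clockwise traversal).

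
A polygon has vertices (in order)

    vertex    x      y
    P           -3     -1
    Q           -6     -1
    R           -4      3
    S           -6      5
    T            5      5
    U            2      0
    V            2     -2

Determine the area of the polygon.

52

Σ = (-3) + (-22) + (-2) + (-55) + (-10) + (-4) + (-8) = -104
Area = |Σ|/2 = 52.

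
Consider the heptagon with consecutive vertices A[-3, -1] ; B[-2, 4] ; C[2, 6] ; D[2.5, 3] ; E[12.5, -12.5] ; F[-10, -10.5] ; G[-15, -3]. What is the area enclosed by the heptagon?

244.75

Apply the surveyor's formula: 2A = Σ (x_i·y_{i+1} − x_{i+1}·y_i), indices taken mod 7.
Cross-terms: -14, -20, -9, -68.75, -256.25, -127.5, 6  ⇒  Σ = -489.5
Area = |Σ|/2 = 244.75.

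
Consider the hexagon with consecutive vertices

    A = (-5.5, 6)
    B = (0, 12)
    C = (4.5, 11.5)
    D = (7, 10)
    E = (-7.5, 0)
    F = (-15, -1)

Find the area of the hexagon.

Apply the shoelace (surveyor's) formula: 2A = Σ (x_i·y_{i+1} − x_{i+1}·y_i), indices taken mod 6.
A→B: (-5.5)(12) − (0)(6) = -66
B→C: (0)(11.5) − (4.5)(12) = -54
C→D: (4.5)(10) − (7)(11.5) = -35.5
D→E: (7)(0) − (-7.5)(10) = 75
E→F: (-7.5)(-1) − (-15)(0) = 7.5
F→A: (-15)(6) − (-5.5)(-1) = -95.5
Σ = -168.5
Area = |Σ|/2 = 84.25.

84.25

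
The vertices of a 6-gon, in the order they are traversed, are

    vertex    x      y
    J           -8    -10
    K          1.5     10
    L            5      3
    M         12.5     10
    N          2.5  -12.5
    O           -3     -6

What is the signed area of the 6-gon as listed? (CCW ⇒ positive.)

-174.875

Apply the surveyor's formula: 2A = Σ (x_i·y_{i+1} − x_{i+1}·y_i), indices taken mod 6.
J→K: (-8)(10) − (1.5)(-10) = -65
K→L: (1.5)(3) − (5)(10) = -45.5
L→M: (5)(10) − (12.5)(3) = 12.5
M→N: (12.5)(-12.5) − (2.5)(10) = -181.25
N→O: (2.5)(-6) − (-3)(-12.5) = -52.5
O→J: (-3)(-10) − (-8)(-6) = -18
Σ = -349.75
Signed area = Σ/2 = -174.875 (negative ⇒ clockwise traversal).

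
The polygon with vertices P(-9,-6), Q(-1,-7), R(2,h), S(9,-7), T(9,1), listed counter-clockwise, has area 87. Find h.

Write out the shoelace sum; only the two edges meeting at R involve h:
2·Area = [((-1)·h − 2·(-7)) + (2·(-7) − 9·h)] + 84
       = -10·h + 84 = 174
⇒ h = -9.

-9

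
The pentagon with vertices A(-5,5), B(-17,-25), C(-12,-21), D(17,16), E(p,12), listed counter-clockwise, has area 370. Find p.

-4

The doubled signed area Σ (x_i y_{i+1} − x_{i+1} y_i) is linear in p.
With p=0 it equals 696; the coefficient of p is -11 (from the two edges through E).
So -11·p + 696 = 2·370 = 740 ⇒ p = -4.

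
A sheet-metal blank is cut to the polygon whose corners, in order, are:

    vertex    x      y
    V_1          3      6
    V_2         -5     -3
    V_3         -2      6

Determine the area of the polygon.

22.5

Apply Gauss's area formula: 2A = Σ (x_i·y_{i+1} − x_{i+1}·y_i), indices taken mod 3.
Cross-terms: 21, -36, -30  ⇒  Σ = -45
Area = |Σ|/2 = 22.5.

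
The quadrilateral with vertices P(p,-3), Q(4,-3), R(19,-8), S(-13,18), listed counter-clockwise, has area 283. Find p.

The doubled signed area Σ (x_i y_{i+1} − x_{i+1} y_i) is linear in p.
With p=0 it equals 314; the coefficient of p is -21 (from the two edges through P).
So -21·p + 314 = 2·283 = 566 ⇒ p = -12.

-12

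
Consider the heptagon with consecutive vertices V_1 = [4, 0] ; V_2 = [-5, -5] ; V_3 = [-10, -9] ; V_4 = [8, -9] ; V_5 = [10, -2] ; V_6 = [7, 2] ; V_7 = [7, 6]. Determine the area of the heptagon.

124.5

Σ = (-20) + (-5) + (162) + (74) + (34) + (28) + (-24) = 249
Area = |Σ|/2 = 124.5.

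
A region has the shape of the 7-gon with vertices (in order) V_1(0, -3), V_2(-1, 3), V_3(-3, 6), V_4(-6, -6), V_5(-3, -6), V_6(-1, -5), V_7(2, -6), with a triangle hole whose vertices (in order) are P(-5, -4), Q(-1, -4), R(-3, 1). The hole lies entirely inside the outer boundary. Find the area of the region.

Outer boundary:
Apply the surveyor's formula: 2A = Σ (x_i·y_{i+1} − x_{i+1}·y_i), indices taken mod 7.
Σ = (-3) + (3) + (54) + (18) + (9) + (16) + (-6) = 91
Area = |Σ|/2 = 45.5.
Hole:
Apply the shoelace (surveyor's) formula: 2A = Σ (x_i·y_{i+1} − x_{i+1}·y_i), indices taken mod 3.
P→Q: (-5)(-4) − (-1)(-4) = 16
Q→R: (-1)(1) − (-3)(-4) = -13
R→P: (-3)(-4) − (-5)(1) = 17
Σ = 20
Area = |Σ|/2 = 10.
Net area = 45.5 − 10 = 35.5.

35.5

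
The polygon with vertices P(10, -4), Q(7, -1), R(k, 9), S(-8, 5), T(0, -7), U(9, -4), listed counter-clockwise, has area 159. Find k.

The doubled signed area Σ (x_i y_{i+1} − x_{i+1} y_i) is linear in k.
With k=0 it equals 276; the coefficient of k is 6 (from the two edges through R).
So 6·k + 276 = 2·159 = 318 ⇒ k = 7.

7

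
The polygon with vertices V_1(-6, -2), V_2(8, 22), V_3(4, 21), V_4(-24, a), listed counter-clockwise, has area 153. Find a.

-21

Write out the shoelace sum; only the two edges meeting at V_4 involve a:
2·Area = [(4·a − (-24)·21) + ((-24)·(-2) − (-6)·a)] + -36
       = 10·a + 516 = 306
⇒ a = -21.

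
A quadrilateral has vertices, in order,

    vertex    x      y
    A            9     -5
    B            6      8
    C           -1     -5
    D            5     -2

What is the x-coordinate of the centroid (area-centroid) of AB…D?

143/30

Apply the shoelace formula. First the cross-terms c_i = x_i·y_{i+1} − x_{i+1}·y_i:
  102, -22, 27, -7  ⇒  2A = 100, A = 50.
Then Σ (x_i + x_{i+1})·c_i = 1430, so x̄ = 1430 / (6·50) = 143/30.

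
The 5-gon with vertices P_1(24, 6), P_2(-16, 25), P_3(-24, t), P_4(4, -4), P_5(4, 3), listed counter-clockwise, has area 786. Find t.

The doubled signed area Σ (x_i y_{i+1} − x_{i+1} y_i) is linear in t.
With t=0 it equals 1372; the coefficient of t is -20 (from the two edges through P_3).
So -20·t + 1372 = 2·786 = 1572 ⇒ t = -10.

-10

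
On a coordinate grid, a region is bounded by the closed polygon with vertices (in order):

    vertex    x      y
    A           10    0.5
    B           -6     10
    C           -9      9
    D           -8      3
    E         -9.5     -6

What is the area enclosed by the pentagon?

157.875

Apply the shoelace (surveyor's) formula: 2A = Σ (x_i·y_{i+1} − x_{i+1}·y_i), indices taken mod 5.
Cross-terms: 103, 36, 45, 76.5, 55.25  ⇒  Σ = 315.75
Area = |Σ|/2 = 157.875.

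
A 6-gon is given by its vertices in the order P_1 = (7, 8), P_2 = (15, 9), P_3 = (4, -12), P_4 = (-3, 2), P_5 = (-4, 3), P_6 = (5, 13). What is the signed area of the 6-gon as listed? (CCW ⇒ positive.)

Σ = (-57) + (-216) + (-28) + (-1) + (-67) + (-51) = -420
Signed area = Σ/2 = -210 (negative ⇒ clockwise traversal).

-210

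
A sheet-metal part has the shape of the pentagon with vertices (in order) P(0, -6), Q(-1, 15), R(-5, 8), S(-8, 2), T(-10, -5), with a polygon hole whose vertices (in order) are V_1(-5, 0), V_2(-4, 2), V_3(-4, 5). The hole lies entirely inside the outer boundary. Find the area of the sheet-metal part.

Outer boundary:
Apply Gauss's area formula: 2A = Σ (x_i·y_{i+1} − x_{i+1}·y_i), indices taken mod 5.
P→Q: (0)(15) − (-1)(-6) = -6
Q→R: (-1)(8) − (-5)(15) = 67
R→S: (-5)(2) − (-8)(8) = 54
S→T: (-8)(-5) − (-10)(2) = 60
T→P: (-10)(-6) − (0)(-5) = 60
Σ = 235
Area = |Σ|/2 = 117.5.
Hole:
Apply the surveyor's formula: 2A = Σ (x_i·y_{i+1} − x_{i+1}·y_i), indices taken mod 3.
Σ = (-10) + (-12) + (25) = 3
Area = |Σ|/2 = 1.5.
Net area = 117.5 − 1.5 = 116.

116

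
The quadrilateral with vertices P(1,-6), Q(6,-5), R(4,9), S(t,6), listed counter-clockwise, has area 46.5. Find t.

2

Write out the shoelace sum; only the two edges meeting at S involve t:
2·Area = [(4·6 − t·9) + (t·(-6) − 1·6)] + 105
       = -15·t + 123 = 93
⇒ t = 2.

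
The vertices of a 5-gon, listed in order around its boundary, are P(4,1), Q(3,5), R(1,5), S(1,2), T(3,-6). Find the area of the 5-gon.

Apply Gauss's area formula: 2A = Σ (x_i·y_{i+1} − x_{i+1}·y_i), indices taken mod 5.
Cross-terms: 17, 10, -3, -12, 27  ⇒  Σ = 39
Area = |Σ|/2 = 19.5.

19.5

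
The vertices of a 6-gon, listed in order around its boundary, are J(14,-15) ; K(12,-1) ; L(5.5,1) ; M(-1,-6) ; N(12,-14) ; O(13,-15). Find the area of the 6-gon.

127.25

Apply Gauss's area formula: 2A = Σ (x_i·y_{i+1} − x_{i+1}·y_i), indices taken mod 6.
Cross-terms: 166, 17.5, -32, 86, 2, 15  ⇒  Σ = 254.5
Area = |Σ|/2 = 127.25.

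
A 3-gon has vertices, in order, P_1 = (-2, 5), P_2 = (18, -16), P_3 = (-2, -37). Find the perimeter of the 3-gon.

|P_1P_2| = √((20)² + (-21)²) = √841 = 29
|P_2P_3| = √((-20)² + (-21)²) = √841 = 29
|P_3P_1| = √((0)² + (42)²) = √1764 = 42
Perimeter = 29 + 29 + 42 = 100.

100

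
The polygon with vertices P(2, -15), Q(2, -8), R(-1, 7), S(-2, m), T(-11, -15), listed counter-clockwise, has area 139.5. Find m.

Write out the shoelace sum; only the two edges meeting at S involve m:
2·Area = [((-1)·m − (-2)·7) + ((-2)·(-15) − (-11)·m)] + 215
       = 10·m + 259 = 279
⇒ m = 2.

2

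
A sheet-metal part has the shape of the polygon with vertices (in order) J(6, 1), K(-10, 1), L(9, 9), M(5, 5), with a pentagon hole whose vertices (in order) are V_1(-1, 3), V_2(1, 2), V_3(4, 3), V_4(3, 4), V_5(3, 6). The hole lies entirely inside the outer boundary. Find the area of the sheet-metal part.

45

Outer boundary:
J→K: (6)(1) − (-10)(1) = 16
K→L: (-10)(9) − (9)(1) = -99
L→M: (9)(5) − (5)(9) = 0
M→J: (5)(1) − (6)(5) = -25
Σ = -108
Area = |Σ|/2 = 54.
Hole:
Apply the shoelace (surveyor's) formula: 2A = Σ (x_i·y_{i+1} − x_{i+1}·y_i), indices taken mod 5.
Cross-terms: -5, -5, 7, 6, 15  ⇒  Σ = 18
Area = |Σ|/2 = 9.
Net area = 54 − 9 = 45.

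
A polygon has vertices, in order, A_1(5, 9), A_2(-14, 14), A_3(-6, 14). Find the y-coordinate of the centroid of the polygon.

Apply the surveyor's formula. First the cross-terms c_i = x_i·y_{i+1} − x_{i+1}·y_i:
  196, -112, -124  ⇒  2A = -40, A = -20.
Then Σ (y_i + y_{i+1})·c_i = -1480, so ȳ = -1480 / (6·(-20)) = 37/3.

37/3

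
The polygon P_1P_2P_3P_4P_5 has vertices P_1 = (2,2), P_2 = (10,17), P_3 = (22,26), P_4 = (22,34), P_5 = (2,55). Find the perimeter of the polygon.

122

|P_1P_2| = √((8)² + (15)²) = √289 = 17
|P_2P_3| = √((12)² + (9)²) = √225 = 15
|P_3P_4| = √((0)² + (8)²) = √64 = 8
|P_4P_5| = √((-20)² + (21)²) = √841 = 29
|P_5P_1| = √((0)² + (-53)²) = √2809 = 53
Perimeter = 17 + 15 + 8 + 29 + 53 = 122.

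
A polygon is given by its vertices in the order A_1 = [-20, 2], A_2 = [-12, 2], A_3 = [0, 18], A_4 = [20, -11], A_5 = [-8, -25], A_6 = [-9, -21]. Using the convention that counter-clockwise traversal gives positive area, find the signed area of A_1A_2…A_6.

Apply the shoelace (surveyor's) formula: 2A = Σ (x_i·y_{i+1} − x_{i+1}·y_i), indices taken mod 6.
Σ = (-16) + (-216) + (-360) + (-588) + (-57) + (-438) = -1675
Signed area = Σ/2 = -837.5 (negative ⇒ clockwise traversal).

-837.5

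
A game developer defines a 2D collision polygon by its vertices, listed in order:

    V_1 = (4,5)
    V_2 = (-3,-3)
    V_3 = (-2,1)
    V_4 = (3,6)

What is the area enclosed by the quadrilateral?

Apply Gauss's area formula: 2A = Σ (x_i·y_{i+1} − x_{i+1}·y_i), indices taken mod 4.
V_1→V_2: (4)(-3) − (-3)(5) = 3
V_2→V_3: (-3)(1) − (-2)(-3) = -9
V_3→V_4: (-2)(6) − (3)(1) = -15
V_4→V_1: (3)(5) − (4)(6) = -9
Σ = -30
Area = |Σ|/2 = 15.

15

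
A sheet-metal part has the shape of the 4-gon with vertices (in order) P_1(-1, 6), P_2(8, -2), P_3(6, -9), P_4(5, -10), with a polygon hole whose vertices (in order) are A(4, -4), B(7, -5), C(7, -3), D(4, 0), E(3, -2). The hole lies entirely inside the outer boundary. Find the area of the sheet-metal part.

Outer boundary:
Σ = (-46) + (-60) + (-15) + (20) = -101
Area = |Σ|/2 = 50.5.
Hole:
Apply the shoelace formula: 2A = Σ (x_i·y_{i+1} − x_{i+1}·y_i), indices taken mod 5.
Σ = (8) + (14) + (12) + (-8) + (-4) = 22
Area = |Σ|/2 = 11.
Net area = 50.5 − 11 = 39.5.

39.5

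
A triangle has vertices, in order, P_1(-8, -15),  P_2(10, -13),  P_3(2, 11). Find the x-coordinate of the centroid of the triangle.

Apply the shoelace (surveyor's) formula. First the cross-terms c_i = x_i·y_{i+1} − x_{i+1}·y_i:
  254, 136, 58  ⇒  2A = 448, A = 224.
Then Σ (x_i + x_{i+1})·c_i = 1792, so x̄ = 1792 / (6·224) = 4/3.

4/3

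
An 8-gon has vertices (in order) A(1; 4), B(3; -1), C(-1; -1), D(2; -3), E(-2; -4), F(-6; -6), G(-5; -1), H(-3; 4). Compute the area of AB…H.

50.5

Apply Gauss's area formula: 2A = Σ (x_i·y_{i+1} − x_{i+1}·y_i), indices taken mod 8.
Cross-terms: -13, -4, 5, -14, -12, -24, -23, -16  ⇒  Σ = -101
Area = |Σ|/2 = 50.5.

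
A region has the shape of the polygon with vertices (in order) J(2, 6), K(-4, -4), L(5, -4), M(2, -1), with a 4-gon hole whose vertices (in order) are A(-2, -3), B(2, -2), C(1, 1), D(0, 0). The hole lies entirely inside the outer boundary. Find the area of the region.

27.5

Outer boundary:
Σ = (16) + (36) + (3) + (14) = 69
Area = |Σ|/2 = 34.5.
Hole:
Σ = (10) + (4) + (0) + (0) = 14
Area = |Σ|/2 = 7.
Net area = 34.5 − 7 = 27.5.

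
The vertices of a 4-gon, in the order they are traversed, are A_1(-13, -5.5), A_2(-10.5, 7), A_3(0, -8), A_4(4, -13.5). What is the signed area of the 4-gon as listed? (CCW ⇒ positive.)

Apply Gauss's area formula: 2A = Σ (x_i·y_{i+1} − x_{i+1}·y_i), indices taken mod 4.
A_1→A_2: (-13)(7) − (-10.5)(-5.5) = -148.75
A_2→A_3: (-10.5)(-8) − (0)(7) = 84
A_3→A_4: (0)(-13.5) − (4)(-8) = 32
A_4→A_1: (4)(-5.5) − (-13)(-13.5) = -197.5
Σ = -230.25
Signed area = Σ/2 = -115.125 (negative ⇒ clockwise traversal).

-115.125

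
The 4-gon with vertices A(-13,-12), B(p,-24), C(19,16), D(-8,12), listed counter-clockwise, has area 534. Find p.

The doubled signed area Σ (x_i y_{i+1} − x_{i+1} y_i) is linear in p.
With p=0 it equals 1376; the coefficient of p is 28 (from the two edges through B).
So 28·p + 1376 = 2·534 = 1068 ⇒ p = -11.

-11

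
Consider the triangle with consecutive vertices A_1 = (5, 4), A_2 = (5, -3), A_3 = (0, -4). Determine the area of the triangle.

17.5

Σ = (-35) + (-20) + (20) = -35
Area = |Σ|/2 = 17.5.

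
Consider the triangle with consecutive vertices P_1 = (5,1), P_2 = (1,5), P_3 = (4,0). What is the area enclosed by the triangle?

4

Apply the shoelace formula: 2A = Σ (x_i·y_{i+1} − x_{i+1}·y_i), indices taken mod 3.
P_1→P_2: (5)(5) − (1)(1) = 24
P_2→P_3: (1)(0) − (4)(5) = -20
P_3→P_1: (4)(1) − (5)(0) = 4
Σ = 8
Area = |Σ|/2 = 4.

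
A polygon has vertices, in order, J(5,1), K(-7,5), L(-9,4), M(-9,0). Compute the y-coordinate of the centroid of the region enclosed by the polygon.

Apply the surveyor's formula. First the cross-terms c_i = x_i·y_{i+1} − x_{i+1}·y_i:
  32, 17, 36, -9  ⇒  2A = 76, A = 38.
Then Σ (y_i + y_{i+1})·c_i = 480, so ȳ = 480 / (6·38) = 40/19.

40/19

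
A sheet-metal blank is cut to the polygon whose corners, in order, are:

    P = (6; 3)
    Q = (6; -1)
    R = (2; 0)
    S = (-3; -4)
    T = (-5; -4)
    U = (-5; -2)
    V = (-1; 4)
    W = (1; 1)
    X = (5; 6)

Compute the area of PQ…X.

Σ = (-24) + (2) + (-8) + (-8) + (-10) + (-22) + (-5) + (1) + (-21) = -95
Area = |Σ|/2 = 47.5.

47.5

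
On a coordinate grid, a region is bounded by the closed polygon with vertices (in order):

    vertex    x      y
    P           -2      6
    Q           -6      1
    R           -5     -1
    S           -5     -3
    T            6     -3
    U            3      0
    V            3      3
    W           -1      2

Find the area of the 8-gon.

56.5

Apply Gauss's area formula: 2A = Σ (x_i·y_{i+1} − x_{i+1}·y_i), indices taken mod 8.
Cross-terms: 34, 11, 10, 33, 9, 9, 9, -2  ⇒  Σ = 113
Area = |Σ|/2 = 56.5.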